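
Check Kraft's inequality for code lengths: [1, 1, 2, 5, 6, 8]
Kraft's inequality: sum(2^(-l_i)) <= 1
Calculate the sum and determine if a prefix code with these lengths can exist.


Sum = 2^(-1) + 2^(-1) + 2^(-2) + 2^(-5) + 2^(-6) + 2^(-8)
    = 0.5 + 0.5 + 0.25 + 0.03125 + 0.015625 + 0.00390625
    = 333/256 = 1.30078125
Since 1.30078125 > 1, Kraft's inequality is NOT satisfied.
A prefix code with these lengths CANNOT exist.

Kraft sum = 1.30078125. Not satisfied.


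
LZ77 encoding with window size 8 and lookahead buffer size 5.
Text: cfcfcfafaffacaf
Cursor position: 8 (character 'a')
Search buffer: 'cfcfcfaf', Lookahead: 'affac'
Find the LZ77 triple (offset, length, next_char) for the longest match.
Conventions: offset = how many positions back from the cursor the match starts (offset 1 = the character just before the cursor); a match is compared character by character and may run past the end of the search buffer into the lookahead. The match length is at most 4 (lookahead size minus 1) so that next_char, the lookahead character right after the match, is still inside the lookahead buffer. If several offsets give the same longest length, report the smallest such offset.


Try each offset into the search buffer:
  offset=1 (pos 7, char 'f'): match length 0
  offset=2 (pos 6, char 'a'): match length 2
  offset=3 (pos 5, char 'f'): match length 0
  offset=4 (pos 4, char 'c'): match length 0
  offset=5 (pos 3, char 'f'): match length 0
  offset=6 (pos 2, char 'c'): match length 0
  offset=7 (pos 1, char 'f'): match length 0
  offset=8 (pos 0, char 'c'): match length 0
Longest match has length 2 at offset 2.
next_char = character at position 8 + 2 = 10 -> 'f'

Best match: offset=2, length=2 (matching 'af' starting at position 6)
LZ77 triple: (2, 2, 'f')


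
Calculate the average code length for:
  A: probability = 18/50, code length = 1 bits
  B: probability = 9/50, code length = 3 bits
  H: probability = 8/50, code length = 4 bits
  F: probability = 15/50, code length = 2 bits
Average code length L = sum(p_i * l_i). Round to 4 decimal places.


Weighted contributions p_i * l_i:
  A: (18/50) * 1 = 18/50
  B: (9/50) * 3 = 27/50
  H: (8/50) * 4 = 32/50
  F: (15/50) * 2 = 30/50
Sum = (18 + 27 + 32 + 30)/50 = 107/50

L = 107/50 = 2.1400 bits/symbol


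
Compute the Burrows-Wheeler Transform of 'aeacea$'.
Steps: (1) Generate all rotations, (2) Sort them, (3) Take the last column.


Rotations (sorted):
  0: $aeacea -> last char: a
  1: a$aeace -> last char: e
  2: acea$ae -> last char: e
  3: aeacea$ -> last char: $
  4: cea$aea -> last char: a
  5: ea$aeac -> last char: c
  6: eacea$a -> last char: a


BWT = aee$aca


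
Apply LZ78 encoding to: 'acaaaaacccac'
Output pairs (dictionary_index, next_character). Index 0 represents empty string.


LZ78 encoding steps:
Dictionary: {0: ''}
Step 1: w='' (idx 0), next='a' -> output (0, 'a'), add 'a' as idx 1
Step 2: w='' (idx 0), next='c' -> output (0, 'c'), add 'c' as idx 2
Step 3: w='a' (idx 1), next='a' -> output (1, 'a'), add 'aa' as idx 3
Step 4: w='aa' (idx 3), next='a' -> output (3, 'a'), add 'aaa' as idx 4
Step 5: w='c' (idx 2), next='c' -> output (2, 'c'), add 'cc' as idx 5
Step 6: w='c' (idx 2), next='a' -> output (2, 'a'), add 'ca' as idx 6
Step 7: w='c' (idx 2), end of input -> output (2, '')


Encoded: [(0, 'a'), (0, 'c'), (1, 'a'), (3, 'a'), (2, 'c'), (2, 'a'), (2, '')]


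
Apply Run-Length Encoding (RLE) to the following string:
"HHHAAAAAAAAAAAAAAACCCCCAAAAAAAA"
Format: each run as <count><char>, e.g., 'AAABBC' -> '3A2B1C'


Scanning runs left to right:
  i=0: run of 'H' x 3 -> '3H'
  i=3: run of 'A' x 15 -> '15A'
  i=18: run of 'C' x 5 -> '5C'
  i=23: run of 'A' x 8 -> '8A'

RLE = 3H15A5C8A


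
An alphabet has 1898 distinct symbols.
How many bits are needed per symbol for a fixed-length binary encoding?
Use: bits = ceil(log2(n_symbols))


log2(1898) = 10.8903
Bracket: 2^10 = 1024 < 1898 <= 2^11 = 2048
So ceil(log2(1898)) = 11

bits = ceil(log2(1898)) = ceil(10.8903) = 11 bits


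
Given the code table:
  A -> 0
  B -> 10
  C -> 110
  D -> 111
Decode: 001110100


Decoding:
0 -> A
0 -> A
111 -> D
0 -> A
10 -> B
0 -> A


Result: AADABA


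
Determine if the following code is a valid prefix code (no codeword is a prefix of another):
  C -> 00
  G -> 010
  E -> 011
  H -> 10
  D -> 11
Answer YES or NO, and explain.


Checking each pair (does one codeword prefix another?):
  C='00' vs G='010': no prefix
  C='00' vs E='011': no prefix
  C='00' vs H='10': no prefix
  C='00' vs D='11': no prefix
  G='010' vs C='00': no prefix
  G='010' vs E='011': no prefix
  G='010' vs H='10': no prefix
  G='010' vs D='11': no prefix
  E='011' vs C='00': no prefix
  E='011' vs G='010': no prefix
  E='011' vs H='10': no prefix
  E='011' vs D='11': no prefix
  H='10' vs C='00': no prefix
  H='10' vs G='010': no prefix
  H='10' vs E='011': no prefix
  H='10' vs D='11': no prefix
  D='11' vs C='00': no prefix
  D='11' vs G='010': no prefix
  D='11' vs E='011': no prefix
  D='11' vs H='10': no prefix
No violation found over all pairs.

YES -- this is a valid prefix code. No codeword is a prefix of any other codeword.


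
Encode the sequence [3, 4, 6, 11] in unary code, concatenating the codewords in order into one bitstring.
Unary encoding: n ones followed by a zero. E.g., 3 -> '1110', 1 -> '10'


Encode each number as n ones followed by a terminating 0:
  3 -> 1110 (4 bits)
  4 -> 11110 (5 bits)
  6 -> 1111110 (7 bits)
  11 -> 111111111110 (12 bits)
Total length = 4 + 5 + 7 + 12 = 28 bits.

Unary([3, 4, 6, 11]) = 1110111101111110111111111110 (28 bits)


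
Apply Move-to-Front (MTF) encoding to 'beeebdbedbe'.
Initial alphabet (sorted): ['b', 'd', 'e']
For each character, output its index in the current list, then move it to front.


MTF encoding:
'b': index 0 in ['b', 'd', 'e'] -> ['b', 'd', 'e']
'e': index 2 in ['b', 'd', 'e'] -> ['e', 'b', 'd']
'e': index 0 in ['e', 'b', 'd'] -> ['e', 'b', 'd']
'e': index 0 in ['e', 'b', 'd'] -> ['e', 'b', 'd']
'b': index 1 in ['e', 'b', 'd'] -> ['b', 'e', 'd']
'd': index 2 in ['b', 'e', 'd'] -> ['d', 'b', 'e']
'b': index 1 in ['d', 'b', 'e'] -> ['b', 'd', 'e']
'e': index 2 in ['b', 'd', 'e'] -> ['e', 'b', 'd']
'd': index 2 in ['e', 'b', 'd'] -> ['d', 'e', 'b']
'b': index 2 in ['d', 'e', 'b'] -> ['b', 'd', 'e']
'e': index 2 in ['b', 'd', 'e'] -> ['e', 'b', 'd']


Output: [0, 2, 0, 0, 1, 2, 1, 2, 2, 2, 2]


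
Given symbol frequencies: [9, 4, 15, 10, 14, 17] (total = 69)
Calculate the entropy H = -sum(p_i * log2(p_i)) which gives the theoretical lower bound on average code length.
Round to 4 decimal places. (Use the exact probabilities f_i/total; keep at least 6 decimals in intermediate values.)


Per-symbol terms -p_i * log2(p_i) with p_i = f_i/69:
  p = 9/69 = 0.130435: log2(p) = -2.938599, -p*log2(p) = 0.383296
  p = 4/69 = 0.057971: log2(p) = -4.108524, -p*log2(p) = 0.238175
  p = 15/69 = 0.217391: log2(p) = -2.201634, -p*log2(p) = 0.478616
  p = 10/69 = 0.144928: log2(p) = -2.786596, -p*log2(p) = 0.403855
  p = 14/69 = 0.202899: log2(p) = -2.301170, -p*log2(p) = 0.466904
  p = 17/69 = 0.246377: log2(p) = -2.021062, -p*log2(p) = 0.497943
H = 0.383296 + 0.238175 + 0.478616 + 0.403855 + 0.466904 + 0.497943 = 2.468789

H = 2.4688 bits/symbol


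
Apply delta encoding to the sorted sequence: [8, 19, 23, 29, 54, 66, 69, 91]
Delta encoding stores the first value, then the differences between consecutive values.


First value: 8
Deltas:
  19 - 8 = 11
  23 - 19 = 4
  29 - 23 = 6
  54 - 29 = 25
  66 - 54 = 12
  69 - 66 = 3
  91 - 69 = 22


Delta encoded: [8, 11, 4, 6, 25, 12, 3, 22]


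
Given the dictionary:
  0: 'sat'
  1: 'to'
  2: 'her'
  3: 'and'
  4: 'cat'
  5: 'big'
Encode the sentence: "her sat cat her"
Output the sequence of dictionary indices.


Look up each word in the dictionary:
  'her' -> 2
  'sat' -> 0
  'cat' -> 4
  'her' -> 2

Encoded: [2, 0, 4, 2]


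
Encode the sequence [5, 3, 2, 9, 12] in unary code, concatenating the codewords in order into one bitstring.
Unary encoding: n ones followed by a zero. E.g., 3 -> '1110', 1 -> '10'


Encode each number as n ones followed by a terminating 0:
  5 -> 111110 (6 bits)
  3 -> 1110 (4 bits)
  2 -> 110 (3 bits)
  9 -> 1111111110 (10 bits)
  12 -> 1111111111110 (13 bits)
Total length = 6 + 4 + 3 + 10 + 13 = 36 bits.

Unary([5, 3, 2, 9, 12]) = 111110111011011111111101111111111110 (36 bits)


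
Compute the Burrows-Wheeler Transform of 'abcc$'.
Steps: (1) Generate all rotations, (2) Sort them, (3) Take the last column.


Rotations (sorted):
  0: $abcc -> last char: c
  1: abcc$ -> last char: $
  2: bcc$a -> last char: a
  3: c$abc -> last char: c
  4: cc$ab -> last char: b


BWT = c$acb


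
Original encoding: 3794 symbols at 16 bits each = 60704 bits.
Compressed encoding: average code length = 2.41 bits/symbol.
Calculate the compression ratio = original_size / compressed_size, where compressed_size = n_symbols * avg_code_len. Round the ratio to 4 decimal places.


original_size = n_symbols * orig_bits = 3794 * 16 = 60704 bits
compressed_size = n_symbols * avg_code_len = 3794 * 2.41 = 9143.54 bits
ratio = original_size / compressed_size = 60704 / 9143.54 = 6.639

Compression ratio = 6.639


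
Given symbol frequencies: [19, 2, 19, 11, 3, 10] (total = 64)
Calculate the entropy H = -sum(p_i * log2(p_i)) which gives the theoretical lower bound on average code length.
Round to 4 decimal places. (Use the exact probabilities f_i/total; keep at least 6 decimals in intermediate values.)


Per-symbol terms -p_i * log2(p_i) with p_i = f_i/64:
  p = 19/64 = 0.296875: log2(p) = -1.752072, -p*log2(p) = 0.520147
  p = 2/64 = 0.031250: log2(p) = -5.000000, -p*log2(p) = 0.156250
  p = 19/64 = 0.296875: log2(p) = -1.752072, -p*log2(p) = 0.520147
  p = 11/64 = 0.171875: log2(p) = -2.540568, -p*log2(p) = 0.436660
  p = 3/64 = 0.046875: log2(p) = -4.415037, -p*log2(p) = 0.206955
  p = 10/64 = 0.156250: log2(p) = -2.678072, -p*log2(p) = 0.418449
H = 0.520147 + 0.156250 + 0.520147 + 0.436660 + 0.206955 + 0.418449 = 2.258608

H = 2.2586 bits/symbol


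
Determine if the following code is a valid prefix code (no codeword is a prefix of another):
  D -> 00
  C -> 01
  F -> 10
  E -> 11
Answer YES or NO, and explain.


Checking each pair (does one codeword prefix another?):
  D='00' vs C='01': no prefix
  D='00' vs F='10': no prefix
  D='00' vs E='11': no prefix
  C='01' vs D='00': no prefix
  C='01' vs F='10': no prefix
  C='01' vs E='11': no prefix
  F='10' vs D='00': no prefix
  F='10' vs C='01': no prefix
  F='10' vs E='11': no prefix
  E='11' vs D='00': no prefix
  E='11' vs C='01': no prefix
  E='11' vs F='10': no prefix
No violation found over all pairs.

YES -- this is a valid prefix code. No codeword is a prefix of any other codeword.


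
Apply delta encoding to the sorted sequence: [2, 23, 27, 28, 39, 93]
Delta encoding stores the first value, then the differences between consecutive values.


First value: 2
Deltas:
  23 - 2 = 21
  27 - 23 = 4
  28 - 27 = 1
  39 - 28 = 11
  93 - 39 = 54


Delta encoded: [2, 21, 4, 1, 11, 54]


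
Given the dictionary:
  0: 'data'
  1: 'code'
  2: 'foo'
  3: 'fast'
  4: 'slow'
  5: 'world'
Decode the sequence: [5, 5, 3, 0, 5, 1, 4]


Look up each index in the dictionary:
  5 -> 'world'
  5 -> 'world'
  3 -> 'fast'
  0 -> 'data'
  5 -> 'world'
  1 -> 'code'
  4 -> 'slow'

Decoded: "world world fast data world code slow"


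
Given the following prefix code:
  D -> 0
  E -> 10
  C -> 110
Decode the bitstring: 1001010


Decoding step by step:
Bits 10 -> E
Bits 0 -> D
Bits 10 -> E
Bits 10 -> E


Decoded message: EDEE


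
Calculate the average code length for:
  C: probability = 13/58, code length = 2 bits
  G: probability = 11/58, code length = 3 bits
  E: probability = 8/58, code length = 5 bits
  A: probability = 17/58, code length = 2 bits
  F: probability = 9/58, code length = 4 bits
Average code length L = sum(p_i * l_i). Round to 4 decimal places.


Weighted contributions p_i * l_i:
  C: (13/58) * 2 = 26/58
  G: (11/58) * 3 = 33/58
  E: (8/58) * 5 = 40/58
  A: (17/58) * 2 = 34/58
  F: (9/58) * 4 = 36/58
Sum = (26 + 33 + 40 + 34 + 36)/58 = 169/58

L = 169/58 = 2.9138 bits/symbol


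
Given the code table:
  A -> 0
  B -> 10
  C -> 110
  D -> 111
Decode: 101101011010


Decoding:
10 -> B
110 -> C
10 -> B
110 -> C
10 -> B


Result: BCBCB


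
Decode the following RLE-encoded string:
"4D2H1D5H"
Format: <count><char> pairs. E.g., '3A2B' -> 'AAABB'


Expanding each <count><char> pair:
  4D -> 'DDDD'
  2H -> 'HH'
  1D -> 'D'
  5H -> 'HHHHH'

Decoded = DDDDHHDHHHHH


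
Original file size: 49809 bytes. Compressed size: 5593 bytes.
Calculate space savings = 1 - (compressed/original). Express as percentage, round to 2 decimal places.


ratio = compressed/original = 5593/49809 = 0.112289
savings = 1 - ratio = 1 - 0.112289 = 0.887711
as a percentage: 0.887711 * 100 = 88.77%

Space savings = 1 - 5593/49809 = 88.77%


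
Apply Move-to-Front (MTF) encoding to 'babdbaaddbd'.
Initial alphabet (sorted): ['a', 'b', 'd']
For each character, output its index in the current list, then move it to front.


MTF encoding:
'b': index 1 in ['a', 'b', 'd'] -> ['b', 'a', 'd']
'a': index 1 in ['b', 'a', 'd'] -> ['a', 'b', 'd']
'b': index 1 in ['a', 'b', 'd'] -> ['b', 'a', 'd']
'd': index 2 in ['b', 'a', 'd'] -> ['d', 'b', 'a']
'b': index 1 in ['d', 'b', 'a'] -> ['b', 'd', 'a']
'a': index 2 in ['b', 'd', 'a'] -> ['a', 'b', 'd']
'a': index 0 in ['a', 'b', 'd'] -> ['a', 'b', 'd']
'd': index 2 in ['a', 'b', 'd'] -> ['d', 'a', 'b']
'd': index 0 in ['d', 'a', 'b'] -> ['d', 'a', 'b']
'b': index 2 in ['d', 'a', 'b'] -> ['b', 'd', 'a']
'd': index 1 in ['b', 'd', 'a'] -> ['d', 'b', 'a']


Output: [1, 1, 1, 2, 1, 2, 0, 2, 0, 2, 1]


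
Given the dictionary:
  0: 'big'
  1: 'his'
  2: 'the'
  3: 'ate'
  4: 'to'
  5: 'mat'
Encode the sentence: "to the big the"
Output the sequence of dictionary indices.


Look up each word in the dictionary:
  'to' -> 4
  'the' -> 2
  'big' -> 0
  'the' -> 2

Encoded: [4, 2, 0, 2]


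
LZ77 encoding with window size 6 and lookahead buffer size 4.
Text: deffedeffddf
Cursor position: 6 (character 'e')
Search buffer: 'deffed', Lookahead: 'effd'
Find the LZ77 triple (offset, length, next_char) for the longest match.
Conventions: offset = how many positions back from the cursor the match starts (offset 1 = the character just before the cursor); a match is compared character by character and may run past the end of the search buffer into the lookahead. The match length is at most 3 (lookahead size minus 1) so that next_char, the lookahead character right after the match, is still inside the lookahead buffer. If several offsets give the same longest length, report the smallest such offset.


Try each offset into the search buffer:
  offset=1 (pos 5, char 'd'): match length 0
  offset=2 (pos 4, char 'e'): match length 1
  offset=3 (pos 3, char 'f'): match length 0
  offset=4 (pos 2, char 'f'): match length 0
  offset=5 (pos 1, char 'e'): match length 3
  offset=6 (pos 0, char 'd'): match length 0
Longest match has length 3 at offset 5.
next_char = character at position 6 + 3 = 9 -> 'd'

Best match: offset=5, length=3 (matching 'eff' starting at position 1)
LZ77 triple: (5, 3, 'd')


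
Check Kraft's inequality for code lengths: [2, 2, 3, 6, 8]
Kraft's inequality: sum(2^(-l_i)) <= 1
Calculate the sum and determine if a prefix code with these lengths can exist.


Sum = 2^(-2) + 2^(-2) + 2^(-3) + 2^(-6) + 2^(-8)
    = 0.25 + 0.25 + 0.125 + 0.015625 + 0.00390625
    = 165/256 = 0.64453125
Since 0.64453125 <= 1, Kraft's inequality IS satisfied.
A prefix code with these lengths CAN exist.

Kraft sum = 0.64453125. Satisfied.


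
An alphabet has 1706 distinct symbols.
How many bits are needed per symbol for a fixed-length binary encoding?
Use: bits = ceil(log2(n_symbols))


log2(1706) = 10.7364
Bracket: 2^10 = 1024 < 1706 <= 2^11 = 2048
So ceil(log2(1706)) = 11

bits = ceil(log2(1706)) = ceil(10.7364) = 11 bits


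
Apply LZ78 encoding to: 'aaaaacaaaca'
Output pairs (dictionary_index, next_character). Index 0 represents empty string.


LZ78 encoding steps:
Dictionary: {0: ''}
Step 1: w='' (idx 0), next='a' -> output (0, 'a'), add 'a' as idx 1
Step 2: w='a' (idx 1), next='a' -> output (1, 'a'), add 'aa' as idx 2
Step 3: w='aa' (idx 2), next='c' -> output (2, 'c'), add 'aac' as idx 3
Step 4: w='aa' (idx 2), next='a' -> output (2, 'a'), add 'aaa' as idx 4
Step 5: w='' (idx 0), next='c' -> output (0, 'c'), add 'c' as idx 5
Step 6: w='a' (idx 1), end of input -> output (1, '')


Encoded: [(0, 'a'), (1, 'a'), (2, 'c'), (2, 'a'), (0, 'c'), (1, '')]


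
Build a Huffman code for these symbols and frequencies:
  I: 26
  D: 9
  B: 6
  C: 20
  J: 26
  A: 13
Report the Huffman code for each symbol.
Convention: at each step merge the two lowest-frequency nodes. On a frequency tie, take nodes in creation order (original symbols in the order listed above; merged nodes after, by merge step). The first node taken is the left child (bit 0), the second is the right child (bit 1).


Huffman tree construction:
Step 1: Merge B(6) + D(9) = 15
Step 2: Merge A(13) + (B+D)(15) = 28
Step 3: Merge C(20) + I(26) = 46
Step 4: Merge J(26) + (A+(B+D))(28) = 54
Step 5: Merge (C+I)(46) + (J+(A+(B+D)))(54) = 100
Read each symbol's code off the tree from the root (left child = 0, right child = 1).

Codes:
  I: 01 (length 2)
  D: 1111 (length 4)
  B: 1110 (length 4)
  C: 00 (length 2)
  J: 10 (length 2)
  A: 110 (length 3)
Average code length: 243/100 = 2.4300 bits/symbol


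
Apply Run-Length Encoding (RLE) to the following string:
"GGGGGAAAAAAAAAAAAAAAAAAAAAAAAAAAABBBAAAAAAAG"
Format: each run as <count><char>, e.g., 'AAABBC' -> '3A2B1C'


Scanning runs left to right:
  i=0: run of 'G' x 5 -> '5G'
  i=5: run of 'A' x 28 -> '28A'
  i=33: run of 'B' x 3 -> '3B'
  i=36: run of 'A' x 7 -> '7A'
  i=43: run of 'G' x 1 -> '1G'

RLE = 5G28A3B7A1G


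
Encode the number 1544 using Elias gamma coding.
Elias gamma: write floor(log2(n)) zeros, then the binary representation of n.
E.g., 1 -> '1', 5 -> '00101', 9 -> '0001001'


num_bits = floor(log2(1544)) + 1 = 11
leading_zeros = num_bits - 1 = 10
binary(1544) = 11000001000

Elias gamma(1544) = '0000000000' + '11000001000' = 000000000011000001000 (21 bits)


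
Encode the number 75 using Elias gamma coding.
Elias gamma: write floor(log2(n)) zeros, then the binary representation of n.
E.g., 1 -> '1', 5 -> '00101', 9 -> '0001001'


num_bits = floor(log2(75)) + 1 = 7
leading_zeros = num_bits - 1 = 6
binary(75) = 1001011

Elias gamma(75) = '000000' + '1001011' = 0000001001011 (13 bits)


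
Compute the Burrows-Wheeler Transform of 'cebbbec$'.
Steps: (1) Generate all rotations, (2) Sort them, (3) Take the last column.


Rotations (sorted):
  0: $cebbbec -> last char: c
  1: bbbec$ce -> last char: e
  2: bbec$ceb -> last char: b
  3: bec$cebb -> last char: b
  4: c$cebbbe -> last char: e
  5: cebbbec$ -> last char: $
  6: ebbbec$c -> last char: c
  7: ec$cebbb -> last char: b


BWT = cebbe$cb


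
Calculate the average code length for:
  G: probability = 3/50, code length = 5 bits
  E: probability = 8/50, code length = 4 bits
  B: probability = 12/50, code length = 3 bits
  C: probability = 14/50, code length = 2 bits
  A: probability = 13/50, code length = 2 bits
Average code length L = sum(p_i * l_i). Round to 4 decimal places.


Weighted contributions p_i * l_i:
  G: (3/50) * 5 = 15/50
  E: (8/50) * 4 = 32/50
  B: (12/50) * 3 = 36/50
  C: (14/50) * 2 = 28/50
  A: (13/50) * 2 = 26/50
Sum = (15 + 32 + 36 + 28 + 26)/50 = 137/50

L = 137/50 = 2.7400 bits/symbol


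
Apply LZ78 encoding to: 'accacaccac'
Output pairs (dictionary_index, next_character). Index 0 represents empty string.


LZ78 encoding steps:
Dictionary: {0: ''}
Step 1: w='' (idx 0), next='a' -> output (0, 'a'), add 'a' as idx 1
Step 2: w='' (idx 0), next='c' -> output (0, 'c'), add 'c' as idx 2
Step 3: w='c' (idx 2), next='a' -> output (2, 'a'), add 'ca' as idx 3
Step 4: w='ca' (idx 3), next='c' -> output (3, 'c'), add 'cac' as idx 4
Step 5: w='cac' (idx 4), end of input -> output (4, '')


Encoded: [(0, 'a'), (0, 'c'), (2, 'a'), (3, 'c'), (4, '')]


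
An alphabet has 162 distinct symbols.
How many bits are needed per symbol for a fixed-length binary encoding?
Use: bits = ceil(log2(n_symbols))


log2(162) = 7.3399
Bracket: 2^7 = 128 < 162 <= 2^8 = 256
So ceil(log2(162)) = 8

bits = ceil(log2(162)) = ceil(7.3399) = 8 bits


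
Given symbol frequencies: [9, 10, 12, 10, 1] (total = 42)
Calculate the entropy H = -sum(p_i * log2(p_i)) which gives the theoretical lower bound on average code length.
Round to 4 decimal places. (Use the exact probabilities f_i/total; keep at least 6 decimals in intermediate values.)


Per-symbol terms -p_i * log2(p_i) with p_i = f_i/42:
  p = 9/42 = 0.214286: log2(p) = -2.222392, -p*log2(p) = 0.476227
  p = 10/42 = 0.238095: log2(p) = -2.070389, -p*log2(p) = 0.492950
  p = 12/42 = 0.285714: log2(p) = -1.807355, -p*log2(p) = 0.516387
  p = 10/42 = 0.238095: log2(p) = -2.070389, -p*log2(p) = 0.492950
  p = 1/42 = 0.023810: log2(p) = -5.392317, -p*log2(p) = 0.128389
H = 0.476227 + 0.492950 + 0.516387 + 0.492950 + 0.128389 = 2.106903

H = 2.1069 bits/symbol


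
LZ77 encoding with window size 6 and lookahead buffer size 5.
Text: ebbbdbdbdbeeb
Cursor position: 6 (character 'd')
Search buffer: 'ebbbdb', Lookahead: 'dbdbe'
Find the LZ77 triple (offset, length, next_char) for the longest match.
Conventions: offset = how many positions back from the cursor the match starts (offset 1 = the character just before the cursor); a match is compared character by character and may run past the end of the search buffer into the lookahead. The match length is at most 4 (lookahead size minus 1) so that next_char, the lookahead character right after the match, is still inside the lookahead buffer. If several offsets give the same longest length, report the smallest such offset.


Try each offset into the search buffer:
  offset=1 (pos 5, char 'b'): match length 0
  offset=2 (pos 4, char 'd'): match length 4
  offset=3 (pos 3, char 'b'): match length 0
  offset=4 (pos 2, char 'b'): match length 0
  offset=5 (pos 1, char 'b'): match length 0
  offset=6 (pos 0, char 'e'): match length 0
Longest match has length 4 at offset 2.
next_char = character at position 6 + 4 = 10 -> 'e'

Best match: offset=2, length=4 (matching 'dbdb' starting at position 4)
LZ77 triple: (2, 4, 'e')


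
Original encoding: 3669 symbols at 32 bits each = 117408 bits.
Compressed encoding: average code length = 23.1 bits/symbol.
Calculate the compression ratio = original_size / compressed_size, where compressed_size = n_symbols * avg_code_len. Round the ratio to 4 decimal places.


original_size = n_symbols * orig_bits = 3669 * 32 = 117408 bits
compressed_size = n_symbols * avg_code_len = 3669 * 23.1 = 84753.9 bits
ratio = original_size / compressed_size = 117408 / 84753.9 = 1.3853

Compression ratio = 1.3853


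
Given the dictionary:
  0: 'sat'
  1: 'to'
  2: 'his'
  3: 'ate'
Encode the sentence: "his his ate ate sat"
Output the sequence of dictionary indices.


Look up each word in the dictionary:
  'his' -> 2
  'his' -> 2
  'ate' -> 3
  'ate' -> 3
  'sat' -> 0

Encoded: [2, 2, 3, 3, 0]


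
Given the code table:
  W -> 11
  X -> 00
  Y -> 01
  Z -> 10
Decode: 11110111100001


Decoding:
11 -> W
11 -> W
01 -> Y
11 -> W
10 -> Z
00 -> X
01 -> Y


Result: WWYWZXY


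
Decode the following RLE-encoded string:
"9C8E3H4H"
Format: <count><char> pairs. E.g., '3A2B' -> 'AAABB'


Expanding each <count><char> pair:
  9C -> 'CCCCCCCCC'
  8E -> 'EEEEEEEE'
  3H -> 'HHH'
  4H -> 'HHHH'

Decoded = CCCCCCCCCEEEEEEEEHHHHHHH


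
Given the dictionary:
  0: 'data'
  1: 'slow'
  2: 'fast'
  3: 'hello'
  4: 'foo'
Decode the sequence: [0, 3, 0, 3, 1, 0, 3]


Look up each index in the dictionary:
  0 -> 'data'
  3 -> 'hello'
  0 -> 'data'
  3 -> 'hello'
  1 -> 'slow'
  0 -> 'data'
  3 -> 'hello'

Decoded: "data hello data hello slow data hello"


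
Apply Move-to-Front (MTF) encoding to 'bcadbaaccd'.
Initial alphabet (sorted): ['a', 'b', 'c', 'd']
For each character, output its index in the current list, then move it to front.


MTF encoding:
'b': index 1 in ['a', 'b', 'c', 'd'] -> ['b', 'a', 'c', 'd']
'c': index 2 in ['b', 'a', 'c', 'd'] -> ['c', 'b', 'a', 'd']
'a': index 2 in ['c', 'b', 'a', 'd'] -> ['a', 'c', 'b', 'd']
'd': index 3 in ['a', 'c', 'b', 'd'] -> ['d', 'a', 'c', 'b']
'b': index 3 in ['d', 'a', 'c', 'b'] -> ['b', 'd', 'a', 'c']
'a': index 2 in ['b', 'd', 'a', 'c'] -> ['a', 'b', 'd', 'c']
'a': index 0 in ['a', 'b', 'd', 'c'] -> ['a', 'b', 'd', 'c']
'c': index 3 in ['a', 'b', 'd', 'c'] -> ['c', 'a', 'b', 'd']
'c': index 0 in ['c', 'a', 'b', 'd'] -> ['c', 'a', 'b', 'd']
'd': index 3 in ['c', 'a', 'b', 'd'] -> ['d', 'c', 'a', 'b']


Output: [1, 2, 2, 3, 3, 2, 0, 3, 0, 3]


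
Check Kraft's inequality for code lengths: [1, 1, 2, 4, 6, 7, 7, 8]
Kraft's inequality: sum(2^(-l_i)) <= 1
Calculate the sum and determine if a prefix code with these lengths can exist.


Sum = 2^(-1) + 2^(-1) + 2^(-2) + 2^(-4) + 2^(-6) + 2^(-7) + 2^(-7) + 2^(-8)
    = 0.5 + 0.5 + 0.25 + 0.0625 + 0.015625 + 0.0078125 + 0.0078125 + 0.00390625
    = 345/256 = 1.34765625
Since 1.34765625 > 1, Kraft's inequality is NOT satisfied.
A prefix code with these lengths CANNOT exist.

Kraft sum = 1.34765625. Not satisfied.


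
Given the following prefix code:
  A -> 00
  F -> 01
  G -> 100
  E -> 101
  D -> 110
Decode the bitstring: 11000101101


Decoding step by step:
Bits 110 -> D
Bits 00 -> A
Bits 101 -> E
Bits 101 -> E


Decoded message: DAEE


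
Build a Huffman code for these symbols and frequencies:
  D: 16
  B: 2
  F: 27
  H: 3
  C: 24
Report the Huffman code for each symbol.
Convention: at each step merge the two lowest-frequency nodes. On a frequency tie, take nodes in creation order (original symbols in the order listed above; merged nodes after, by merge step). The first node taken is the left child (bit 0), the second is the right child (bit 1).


Huffman tree construction:
Step 1: Merge B(2) + H(3) = 5
Step 2: Merge (B+H)(5) + D(16) = 21
Step 3: Merge ((B+H)+D)(21) + C(24) = 45
Step 4: Merge F(27) + (((B+H)+D)+C)(45) = 72
Read each symbol's code off the tree from the root (left child = 0, right child = 1).

Codes:
  D: 101 (length 3)
  B: 1000 (length 4)
  F: 0 (length 1)
  H: 1001 (length 4)
  C: 11 (length 2)
Average code length: 143/72 = 1.9861 bits/symbol


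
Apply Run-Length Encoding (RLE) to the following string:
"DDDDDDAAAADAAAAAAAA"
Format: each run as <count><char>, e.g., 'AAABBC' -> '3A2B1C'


Scanning runs left to right:
  i=0: run of 'D' x 6 -> '6D'
  i=6: run of 'A' x 4 -> '4A'
  i=10: run of 'D' x 1 -> '1D'
  i=11: run of 'A' x 8 -> '8A'

RLE = 6D4A1D8A


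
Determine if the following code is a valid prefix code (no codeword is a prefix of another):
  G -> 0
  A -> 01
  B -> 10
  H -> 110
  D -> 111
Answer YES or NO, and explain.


Checking each pair (does one codeword prefix another?):
  G='0' vs A='01': prefix -- VIOLATION

NO -- this is NOT a valid prefix code. G (0) is a prefix of A (01).


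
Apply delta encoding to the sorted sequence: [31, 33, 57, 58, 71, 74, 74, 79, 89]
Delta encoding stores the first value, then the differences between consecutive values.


First value: 31
Deltas:
  33 - 31 = 2
  57 - 33 = 24
  58 - 57 = 1
  71 - 58 = 13
  74 - 71 = 3
  74 - 74 = 0
  79 - 74 = 5
  89 - 79 = 10


Delta encoded: [31, 2, 24, 1, 13, 3, 0, 5, 10]


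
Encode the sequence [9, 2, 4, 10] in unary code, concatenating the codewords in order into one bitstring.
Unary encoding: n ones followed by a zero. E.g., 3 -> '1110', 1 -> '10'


Encode each number as n ones followed by a terminating 0:
  9 -> 1111111110 (10 bits)
  2 -> 110 (3 bits)
  4 -> 11110 (5 bits)
  10 -> 11111111110 (11 bits)
Total length = 10 + 3 + 5 + 11 = 29 bits.

Unary([9, 2, 4, 10]) = 11111111101101111011111111110 (29 bits)


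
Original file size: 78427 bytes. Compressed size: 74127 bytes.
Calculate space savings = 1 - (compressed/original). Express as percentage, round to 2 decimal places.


ratio = compressed/original = 74127/78427 = 0.945172
savings = 1 - ratio = 1 - 0.945172 = 0.054828
as a percentage: 0.054828 * 100 = 5.48%

Space savings = 1 - 74127/78427 = 5.48%


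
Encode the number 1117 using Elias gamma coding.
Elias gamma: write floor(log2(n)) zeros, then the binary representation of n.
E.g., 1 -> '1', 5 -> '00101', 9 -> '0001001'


num_bits = floor(log2(1117)) + 1 = 11
leading_zeros = num_bits - 1 = 10
binary(1117) = 10001011101

Elias gamma(1117) = '0000000000' + '10001011101' = 000000000010001011101 (21 bits)


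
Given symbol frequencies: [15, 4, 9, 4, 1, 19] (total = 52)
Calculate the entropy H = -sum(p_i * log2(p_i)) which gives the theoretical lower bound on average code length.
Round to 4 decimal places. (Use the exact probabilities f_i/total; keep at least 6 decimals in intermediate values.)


Per-symbol terms -p_i * log2(p_i) with p_i = f_i/52:
  p = 15/52 = 0.288462: log2(p) = -1.793549, -p*log2(p) = 0.517370
  p = 4/52 = 0.076923: log2(p) = -3.700440, -p*log2(p) = 0.284649
  p = 9/52 = 0.173077: log2(p) = -2.530515, -p*log2(p) = 0.437974
  p = 4/52 = 0.076923: log2(p) = -3.700440, -p*log2(p) = 0.284649
  p = 1/52 = 0.019231: log2(p) = -5.700440, -p*log2(p) = 0.109624
  p = 19/52 = 0.365385: log2(p) = -1.452512, -p*log2(p) = 0.530726
H = 0.517370 + 0.284649 + 0.437974 + 0.284649 + 0.109624 + 0.530726 = 2.164992

H = 2.165 bits/symbol


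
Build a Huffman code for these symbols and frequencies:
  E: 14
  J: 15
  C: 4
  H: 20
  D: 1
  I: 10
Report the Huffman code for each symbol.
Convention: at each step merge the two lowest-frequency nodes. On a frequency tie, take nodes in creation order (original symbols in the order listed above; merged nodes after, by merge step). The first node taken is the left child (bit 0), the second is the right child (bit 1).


Huffman tree construction:
Step 1: Merge D(1) + C(4) = 5
Step 2: Merge (D+C)(5) + I(10) = 15
Step 3: Merge E(14) + J(15) = 29
Step 4: Merge ((D+C)+I)(15) + H(20) = 35
Step 5: Merge (E+J)(29) + (((D+C)+I)+H)(35) = 64
Read each symbol's code off the tree from the root (left child = 0, right child = 1).

Codes:
  E: 00 (length 2)
  J: 01 (length 2)
  C: 1001 (length 4)
  H: 11 (length 2)
  D: 1000 (length 4)
  I: 101 (length 3)
Average code length: 148/64 = 2.3125 bits/symbol


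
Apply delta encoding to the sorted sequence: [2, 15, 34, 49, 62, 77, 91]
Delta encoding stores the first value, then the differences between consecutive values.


First value: 2
Deltas:
  15 - 2 = 13
  34 - 15 = 19
  49 - 34 = 15
  62 - 49 = 13
  77 - 62 = 15
  91 - 77 = 14


Delta encoded: [2, 13, 19, 15, 13, 15, 14]


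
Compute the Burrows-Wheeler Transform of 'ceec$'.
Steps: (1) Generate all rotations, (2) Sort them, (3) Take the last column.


Rotations (sorted):
  0: $ceec -> last char: c
  1: c$cee -> last char: e
  2: ceec$ -> last char: $
  3: ec$ce -> last char: e
  4: eec$c -> last char: c


BWT = ce$ec


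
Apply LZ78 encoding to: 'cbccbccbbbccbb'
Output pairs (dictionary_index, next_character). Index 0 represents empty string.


LZ78 encoding steps:
Dictionary: {0: ''}
Step 1: w='' (idx 0), next='c' -> output (0, 'c'), add 'c' as idx 1
Step 2: w='' (idx 0), next='b' -> output (0, 'b'), add 'b' as idx 2
Step 3: w='c' (idx 1), next='c' -> output (1, 'c'), add 'cc' as idx 3
Step 4: w='b' (idx 2), next='c' -> output (2, 'c'), add 'bc' as idx 4
Step 5: w='c' (idx 1), next='b' -> output (1, 'b'), add 'cb' as idx 5
Step 6: w='b' (idx 2), next='b' -> output (2, 'b'), add 'bb' as idx 6
Step 7: w='cc' (idx 3), next='b' -> output (3, 'b'), add 'ccb' as idx 7
Step 8: w='b' (idx 2), end of input -> output (2, '')


Encoded: [(0, 'c'), (0, 'b'), (1, 'c'), (2, 'c'), (1, 'b'), (2, 'b'), (3, 'b'), (2, '')]


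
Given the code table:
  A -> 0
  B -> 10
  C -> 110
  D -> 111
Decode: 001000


Decoding:
0 -> A
0 -> A
10 -> B
0 -> A
0 -> A


Result: AABAA


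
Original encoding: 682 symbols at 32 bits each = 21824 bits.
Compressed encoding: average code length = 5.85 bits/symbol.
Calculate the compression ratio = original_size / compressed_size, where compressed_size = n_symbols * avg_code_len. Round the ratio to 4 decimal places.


original_size = n_symbols * orig_bits = 682 * 32 = 21824 bits
compressed_size = n_symbols * avg_code_len = 682 * 5.85 = 3989.7 bits
ratio = original_size / compressed_size = 21824 / 3989.7 = 5.4701

Compression ratio = 5.4701


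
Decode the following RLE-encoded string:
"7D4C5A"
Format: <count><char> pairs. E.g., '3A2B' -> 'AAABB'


Expanding each <count><char> pair:
  7D -> 'DDDDDDD'
  4C -> 'CCCC'
  5A -> 'AAAAA'

Decoded = DDDDDDDCCCCAAAAA


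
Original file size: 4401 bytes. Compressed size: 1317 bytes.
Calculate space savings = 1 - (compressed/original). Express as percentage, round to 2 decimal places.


ratio = compressed/original = 1317/4401 = 0.29925
savings = 1 - ratio = 1 - 0.29925 = 0.70075
as a percentage: 0.70075 * 100 = 70.07%

Space savings = 1 - 1317/4401 = 70.07%


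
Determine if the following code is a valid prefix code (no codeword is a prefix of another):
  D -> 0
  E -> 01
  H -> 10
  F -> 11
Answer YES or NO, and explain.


Checking each pair (does one codeword prefix another?):
  D='0' vs E='01': prefix -- VIOLATION

NO -- this is NOT a valid prefix code. D (0) is a prefix of E (01).


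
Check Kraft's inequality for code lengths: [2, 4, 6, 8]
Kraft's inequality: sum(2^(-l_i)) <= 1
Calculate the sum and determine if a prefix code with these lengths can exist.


Sum = 2^(-2) + 2^(-4) + 2^(-6) + 2^(-8)
    = 0.25 + 0.0625 + 0.015625 + 0.00390625
    = 85/256 = 0.33203125
Since 0.33203125 <= 1, Kraft's inequality IS satisfied.
A prefix code with these lengths CAN exist.

Kraft sum = 0.33203125. Satisfied.


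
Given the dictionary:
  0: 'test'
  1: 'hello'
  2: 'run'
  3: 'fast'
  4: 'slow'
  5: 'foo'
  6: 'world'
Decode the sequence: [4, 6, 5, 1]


Look up each index in the dictionary:
  4 -> 'slow'
  6 -> 'world'
  5 -> 'foo'
  1 -> 'hello'

Decoded: "slow world foo hello"


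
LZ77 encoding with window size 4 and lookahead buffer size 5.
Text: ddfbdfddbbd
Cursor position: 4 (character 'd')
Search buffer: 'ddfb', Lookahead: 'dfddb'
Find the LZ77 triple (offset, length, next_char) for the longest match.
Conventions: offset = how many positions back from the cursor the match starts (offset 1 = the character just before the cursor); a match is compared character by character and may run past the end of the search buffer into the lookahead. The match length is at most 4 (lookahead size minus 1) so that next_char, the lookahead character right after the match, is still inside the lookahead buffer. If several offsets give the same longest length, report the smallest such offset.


Try each offset into the search buffer:
  offset=1 (pos 3, char 'b'): match length 0
  offset=2 (pos 2, char 'f'): match length 0
  offset=3 (pos 1, char 'd'): match length 2
  offset=4 (pos 0, char 'd'): match length 1
Longest match has length 2 at offset 3.
next_char = character at position 4 + 2 = 6 -> 'd'

Best match: offset=3, length=2 (matching 'df' starting at position 1)
LZ77 triple: (3, 2, 'd')


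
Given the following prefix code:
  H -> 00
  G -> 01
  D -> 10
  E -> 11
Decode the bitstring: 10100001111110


Decoding step by step:
Bits 10 -> D
Bits 10 -> D
Bits 00 -> H
Bits 01 -> G
Bits 11 -> E
Bits 11 -> E
Bits 10 -> D


Decoded message: DDHGEED


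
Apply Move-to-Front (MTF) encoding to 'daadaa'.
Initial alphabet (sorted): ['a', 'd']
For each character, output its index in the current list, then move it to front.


MTF encoding:
'd': index 1 in ['a', 'd'] -> ['d', 'a']
'a': index 1 in ['d', 'a'] -> ['a', 'd']
'a': index 0 in ['a', 'd'] -> ['a', 'd']
'd': index 1 in ['a', 'd'] -> ['d', 'a']
'a': index 1 in ['d', 'a'] -> ['a', 'd']
'a': index 0 in ['a', 'd'] -> ['a', 'd']


Output: [1, 1, 0, 1, 1, 0]


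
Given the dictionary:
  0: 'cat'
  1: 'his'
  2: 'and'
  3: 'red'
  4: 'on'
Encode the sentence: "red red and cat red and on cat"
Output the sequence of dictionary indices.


Look up each word in the dictionary:
  'red' -> 3
  'red' -> 3
  'and' -> 2
  'cat' -> 0
  'red' -> 3
  'and' -> 2
  'on' -> 4
  'cat' -> 0

Encoded: [3, 3, 2, 0, 3, 2, 4, 0]


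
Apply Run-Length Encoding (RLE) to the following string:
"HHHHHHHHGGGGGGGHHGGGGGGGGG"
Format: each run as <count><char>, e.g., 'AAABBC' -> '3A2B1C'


Scanning runs left to right:
  i=0: run of 'H' x 8 -> '8H'
  i=8: run of 'G' x 7 -> '7G'
  i=15: run of 'H' x 2 -> '2H'
  i=17: run of 'G' x 9 -> '9G'

RLE = 8H7G2H9G


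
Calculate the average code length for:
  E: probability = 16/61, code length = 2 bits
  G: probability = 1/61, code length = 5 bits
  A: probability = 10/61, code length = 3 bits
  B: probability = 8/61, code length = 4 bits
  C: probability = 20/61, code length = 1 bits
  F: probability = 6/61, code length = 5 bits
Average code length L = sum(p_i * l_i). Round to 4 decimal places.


Weighted contributions p_i * l_i:
  E: (16/61) * 2 = 32/61
  G: (1/61) * 5 = 5/61
  A: (10/61) * 3 = 30/61
  B: (8/61) * 4 = 32/61
  C: (20/61) * 1 = 20/61
  F: (6/61) * 5 = 30/61
Sum = (32 + 5 + 30 + 32 + 20 + 30)/61 = 149/61

L = 149/61 = 2.4426 bits/symbol


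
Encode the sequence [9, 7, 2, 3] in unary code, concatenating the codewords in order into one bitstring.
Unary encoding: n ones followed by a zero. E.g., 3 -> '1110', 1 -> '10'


Encode each number as n ones followed by a terminating 0:
  9 -> 1111111110 (10 bits)
  7 -> 11111110 (8 bits)
  2 -> 110 (3 bits)
  3 -> 1110 (4 bits)
Total length = 10 + 8 + 3 + 4 = 25 bits.

Unary([9, 7, 2, 3]) = 1111111110111111101101110 (25 bits)


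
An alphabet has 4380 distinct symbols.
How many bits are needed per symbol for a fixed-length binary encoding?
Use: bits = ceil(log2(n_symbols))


log2(4380) = 12.0967
Bracket: 2^12 = 4096 < 4380 <= 2^13 = 8192
So ceil(log2(4380)) = 13

bits = ceil(log2(4380)) = ceil(12.0967) = 13 bits


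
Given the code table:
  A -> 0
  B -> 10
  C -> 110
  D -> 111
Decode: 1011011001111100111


Decoding:
10 -> B
110 -> C
110 -> C
0 -> A
111 -> D
110 -> C
0 -> A
111 -> D


Result: BCCADCAD


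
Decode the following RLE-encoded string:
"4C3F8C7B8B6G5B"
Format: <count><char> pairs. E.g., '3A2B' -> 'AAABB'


Expanding each <count><char> pair:
  4C -> 'CCCC'
  3F -> 'FFF'
  8C -> 'CCCCCCCC'
  7B -> 'BBBBBBB'
  8B -> 'BBBBBBBB'
  6G -> 'GGGGGG'
  5B -> 'BBBBB'

Decoded = CCCCFFFCCCCCCCCBBBBBBBBBBBBBBBGGGGGGBBBBB


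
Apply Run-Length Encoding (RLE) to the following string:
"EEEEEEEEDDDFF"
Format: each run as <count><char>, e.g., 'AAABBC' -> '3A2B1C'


Scanning runs left to right:
  i=0: run of 'E' x 8 -> '8E'
  i=8: run of 'D' x 3 -> '3D'
  i=11: run of 'F' x 2 -> '2F'

RLE = 8E3D2F


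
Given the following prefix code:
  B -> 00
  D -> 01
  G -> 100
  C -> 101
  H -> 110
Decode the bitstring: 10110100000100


Decoding step by step:
Bits 101 -> C
Bits 101 -> C
Bits 00 -> B
Bits 00 -> B
Bits 01 -> D
Bits 00 -> B


Decoded message: CCBBDB


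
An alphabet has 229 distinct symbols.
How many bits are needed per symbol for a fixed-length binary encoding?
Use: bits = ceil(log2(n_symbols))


log2(229) = 7.8392
Bracket: 2^7 = 128 < 229 <= 2^8 = 256
So ceil(log2(229)) = 8

bits = ceil(log2(229)) = ceil(7.8392) = 8 bits


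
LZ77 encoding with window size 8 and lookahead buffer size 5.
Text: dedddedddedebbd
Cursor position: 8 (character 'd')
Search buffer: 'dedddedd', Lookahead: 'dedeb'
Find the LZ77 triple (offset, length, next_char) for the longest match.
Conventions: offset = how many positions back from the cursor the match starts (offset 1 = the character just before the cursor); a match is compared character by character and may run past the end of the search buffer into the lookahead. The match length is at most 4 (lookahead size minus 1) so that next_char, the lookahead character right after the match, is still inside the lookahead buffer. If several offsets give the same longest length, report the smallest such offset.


Try each offset into the search buffer:
  offset=1 (pos 7, char 'd'): match length 1
  offset=2 (pos 6, char 'd'): match length 1
  offset=3 (pos 5, char 'e'): match length 0
  offset=4 (pos 4, char 'd'): match length 3
  offset=5 (pos 3, char 'd'): match length 1
  offset=6 (pos 2, char 'd'): match length 1
  offset=7 (pos 1, char 'e'): match length 0
  offset=8 (pos 0, char 'd'): match length 3
Longest match has length 3, found at offsets 4, 8; take the smallest, offset 4.
next_char = character at position 8 + 3 = 11 -> 'e'

Best match: offset=4, length=3 (matching 'ded' starting at position 4)
LZ77 triple: (4, 3, 'e')
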